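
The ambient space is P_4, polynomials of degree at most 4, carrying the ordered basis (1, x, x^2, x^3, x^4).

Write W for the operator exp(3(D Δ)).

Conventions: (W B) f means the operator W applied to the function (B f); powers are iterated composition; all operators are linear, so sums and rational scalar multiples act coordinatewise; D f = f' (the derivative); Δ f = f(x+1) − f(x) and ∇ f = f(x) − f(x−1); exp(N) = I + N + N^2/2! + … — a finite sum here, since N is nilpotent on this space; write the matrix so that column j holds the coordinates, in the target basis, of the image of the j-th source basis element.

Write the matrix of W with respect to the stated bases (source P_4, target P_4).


the matrix is [[1, 0, 6, 9, 120]; [0, 1, 0, 18, 36]; [0, 0, 1, 0, 36]; [0, 0, 0, 1, 0]; [0, 0, 0, 0, 1]] (rows listed top to bottom)

image of 1: 1
image of x: x
image of x^2: x^2 + 6
image of x^3: x^3 + 18x + 9
image of x^4: x^4 + 36x^2 + 36x + 120
each image's coordinates form column j of the matrix


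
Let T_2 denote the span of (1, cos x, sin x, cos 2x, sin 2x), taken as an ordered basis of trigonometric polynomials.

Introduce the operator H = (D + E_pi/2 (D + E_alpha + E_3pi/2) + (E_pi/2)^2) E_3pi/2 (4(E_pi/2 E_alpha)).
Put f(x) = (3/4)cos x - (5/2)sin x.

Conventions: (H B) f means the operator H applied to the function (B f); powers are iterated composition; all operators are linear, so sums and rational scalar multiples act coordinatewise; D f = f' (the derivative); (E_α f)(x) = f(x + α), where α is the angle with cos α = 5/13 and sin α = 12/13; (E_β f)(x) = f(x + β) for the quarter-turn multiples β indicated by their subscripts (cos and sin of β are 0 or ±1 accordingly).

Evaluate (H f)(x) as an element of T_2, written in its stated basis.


E_alpha f = -(105/52)cos x - (43/26)sin x
E_pi/2 E_alpha f = -(43/26)cos x + (105/52)sin x
(4(E_pi/2 E_alpha)) f = -(86/13)cos x + (105/13)sin x
E_3pi/2 (4(E_pi/2 E_alpha)) f = -(105/13)cos x - (86/13)sin x
D E_3pi/2 (4(E_pi/2 E_alpha)) f = -(86/13)cos x + (105/13)sin x
D E_3pi/2 (4(E_pi/2 E_alpha)) f = -(86/13)cos x + (105/13)sin x
E_alpha E_3pi/2 (4(E_pi/2 E_alpha)) f = -(1557/169)cos x + (830/169)sin x
E_3pi/2 E_3pi/2 (4(E_pi/2 E_alpha)) f = (86/13)cos x - (105/13)sin x
(D + E_alpha + E_3pi/2) E_3pi/2 (4(E_pi/2 E_alpha)) f = -(1557/169)cos x + (830/169)sin x
E_pi/2 (D + E_alpha + E_3pi/2) E_3pi/2 (4(E_pi/2 E_alpha)) f = (830/169)cos x + (1557/169)sin x
E_pi/2 E_3pi/2 (4(E_pi/2 E_alpha)) f = -(86/13)cos x + (105/13)sin x
E_pi/2 E_pi/2 E_3pi/2 (4(E_pi/2 E_alpha)) f = (105/13)cos x + (86/13)sin x
(D + E_pi/2 (D + E_alpha + E_3pi/2) + (E_pi/2)^2) E_3pi/2 (4(E_pi/2 E_alpha)) f = (1077/169)cos x + (4040/169)sin x

g(x) = (1077/169)cos x + (4040/169)sin x


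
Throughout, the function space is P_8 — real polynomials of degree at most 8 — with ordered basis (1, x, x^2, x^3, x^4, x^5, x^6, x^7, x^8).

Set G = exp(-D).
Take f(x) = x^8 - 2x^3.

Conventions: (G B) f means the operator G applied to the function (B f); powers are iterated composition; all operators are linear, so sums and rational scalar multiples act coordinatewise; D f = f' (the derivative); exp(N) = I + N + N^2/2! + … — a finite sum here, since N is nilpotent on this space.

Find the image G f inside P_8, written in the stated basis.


order-1 term: -8x^7 + 6x^2
order-2 term: 28x^6 - 6x
order-3 term: -56x^5 + 2
order-4 term: 70x^4
order-5 term: -56x^3
order-6 term: 28x^2
order-7 term: -8x
order-8 term: 1
the series for exp(-D) f terminates at order 8
exp(-D) f = x^8 - 8x^7 + 28x^6 - 56x^5 + 70x^4 - 58x^3 + 34x^2 - 14x + 3

the image equals g(x) = x^8 - 8x^7 + 28x^6 - 56x^5 + 70x^4 - 58x^3 + 34x^2 - 14x + 3


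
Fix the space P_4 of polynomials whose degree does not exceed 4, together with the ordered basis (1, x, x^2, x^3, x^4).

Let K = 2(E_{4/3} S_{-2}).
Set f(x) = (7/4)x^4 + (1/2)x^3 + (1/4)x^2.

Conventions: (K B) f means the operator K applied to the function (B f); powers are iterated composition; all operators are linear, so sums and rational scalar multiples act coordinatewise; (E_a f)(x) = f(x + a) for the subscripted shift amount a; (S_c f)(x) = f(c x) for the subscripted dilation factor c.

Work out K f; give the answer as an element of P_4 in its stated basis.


g(x) = 56x^4 + (872/3)x^3 + (1702/3)x^2 + (13328/27)x + 13088/81

S_{-2} f = 28x^4 - 4x^3 + x^2
E_{4/3} S_{-2} f = 28x^4 + (436/3)x^3 + (851/3)x^2 + (6664/27)x + 6544/81
(2(E_{4/3} S_{-2})) f = 56x^4 + (872/3)x^3 + (1702/3)x^2 + (13328/27)x + 13088/81


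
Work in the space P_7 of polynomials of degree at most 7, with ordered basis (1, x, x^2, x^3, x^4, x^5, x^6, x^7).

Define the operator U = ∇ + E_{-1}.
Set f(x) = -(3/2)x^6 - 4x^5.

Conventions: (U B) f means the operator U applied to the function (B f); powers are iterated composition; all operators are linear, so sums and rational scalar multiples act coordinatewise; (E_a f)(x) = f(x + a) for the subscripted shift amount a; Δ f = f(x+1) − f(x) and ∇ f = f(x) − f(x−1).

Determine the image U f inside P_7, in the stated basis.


∇ f = -9x^5 + (5/2)x^4 + 10x^3 - (35/2)x^2 + 11x - 5/2
E_{-1} f = -(3/2)x^6 + 5x^5 - (5/2)x^4 - 10x^3 + (35/2)x^2 - 11x + 5/2
(∇ + E_{-1}) f = -(3/2)x^6 - 4x^5

the result is g(x) = -(3/2)x^6 - 4x^5


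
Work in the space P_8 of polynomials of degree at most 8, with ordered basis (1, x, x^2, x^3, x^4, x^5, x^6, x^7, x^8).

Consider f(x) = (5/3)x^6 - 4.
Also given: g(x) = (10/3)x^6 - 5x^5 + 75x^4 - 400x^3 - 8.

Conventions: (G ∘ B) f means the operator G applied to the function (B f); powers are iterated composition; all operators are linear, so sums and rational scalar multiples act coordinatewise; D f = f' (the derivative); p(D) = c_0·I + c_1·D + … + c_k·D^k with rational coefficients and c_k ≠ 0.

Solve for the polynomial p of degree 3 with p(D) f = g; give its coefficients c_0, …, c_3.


p(D) = 2·I − (1/2)·D + (3/2)·D^2 − 2·D^3, i.e. c_0 = 2, c_1 = -1/2, c_2 = 3/2, c_3 = -2

D^0 f = (5/3)x^6 - 4
D^1 f = 10x^5
D^2 f = 50x^4
D^3 f = 200x^3
matching coefficients of g against c_0 f + c_1 Df + … from the top degree down determines the c_i
solution: c_0 = 2, c_1 = -1/2, c_2 = 3/2, c_3 = -2


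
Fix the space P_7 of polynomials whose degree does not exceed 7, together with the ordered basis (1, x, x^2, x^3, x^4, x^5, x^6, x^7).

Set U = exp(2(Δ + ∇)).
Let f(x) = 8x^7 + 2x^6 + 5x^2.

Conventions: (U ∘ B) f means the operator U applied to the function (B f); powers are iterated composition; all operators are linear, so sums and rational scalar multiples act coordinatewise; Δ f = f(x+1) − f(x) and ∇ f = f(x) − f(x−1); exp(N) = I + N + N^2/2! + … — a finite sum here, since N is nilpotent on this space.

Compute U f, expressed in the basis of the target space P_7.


order-1 term: 224x^6 + 48x^5 + 1120x^4 + 160x^3 + 672x^2 + 88x + 32
order-2 term: 2688x^5 + 480x^4 + 17920x^3 + 1920x^2 + 14336x + 592
order-3 term: 17920x^4 + 2560x^3 + 107520x^2 + 7680x + 46592
order-4 term: 71680x^3 + 7680x^2 + 286720x + 10240
order-5 term: 172032x^2 + 12288x + 286720
order-6 term: 229376x + 8192
order-7 term: 131072
the series for exp(2(Δ + ∇)) f terminates at order 7
exp(2(Δ + ∇)) f = 8x^7 + 226x^6 + 2736x^5 + 19520x^4 + 92320x^3 + 289829x^2 + 550488x + 483440

the image equals g(x) = 8x^7 + 226x^6 + 2736x^5 + 19520x^4 + 92320x^3 + 289829x^2 + 550488x + 483440


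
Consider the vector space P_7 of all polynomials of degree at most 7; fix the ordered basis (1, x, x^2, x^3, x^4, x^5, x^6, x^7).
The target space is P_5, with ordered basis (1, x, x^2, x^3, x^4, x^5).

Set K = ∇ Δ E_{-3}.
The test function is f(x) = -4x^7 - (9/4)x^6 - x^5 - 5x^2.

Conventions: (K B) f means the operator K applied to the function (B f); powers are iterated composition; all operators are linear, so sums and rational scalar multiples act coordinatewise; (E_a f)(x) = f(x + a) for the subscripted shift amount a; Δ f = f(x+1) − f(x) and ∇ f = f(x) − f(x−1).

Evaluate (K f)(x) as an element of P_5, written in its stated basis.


E_{-3} f = -4x^7 + (327/4)x^6 - (1433/2)x^5 + (13965/4)x^4 - 10215x^3 + (71773/4)x^2 - (35013/2)x + 29223/4
Δ E_{-3} f = -28x^6 + (813/2)x^5 - (9985/4)x^4 + 8295x^3 - (62881/4)x^2 + (32173/2)x - 27703/4
∇ Δ E_{-3} f = -168x^5 + (4905/2)x^4 - 14610x^3 + (88695/2)x^2 - 68511x + 86065/2

the image equals g(x) = -168x^5 + (4905/2)x^4 - 14610x^3 + (88695/2)x^2 - 68511x + 86065/2


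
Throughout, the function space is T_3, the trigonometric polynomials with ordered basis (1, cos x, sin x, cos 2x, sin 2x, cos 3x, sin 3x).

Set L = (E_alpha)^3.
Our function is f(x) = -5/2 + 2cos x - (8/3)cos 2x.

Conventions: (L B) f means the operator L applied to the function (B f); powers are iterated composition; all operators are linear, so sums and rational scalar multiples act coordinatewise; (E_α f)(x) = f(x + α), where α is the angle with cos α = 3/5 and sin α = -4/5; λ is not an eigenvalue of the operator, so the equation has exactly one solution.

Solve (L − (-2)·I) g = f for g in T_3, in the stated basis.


the result is g(x) = -5/6 + (266/157)cos x - (88/157)sin x - (344024/375411)cos 2x - (27456/125137)sin 2x

write g with unknown coordinates in the stated basis and equate coefficients in (L − (-2)·I) g = f
solving from the highest basis element down gives g = -5/6 + (266/157)cos x - (88/157)sin x - (344024/375411)cos 2x - (27456/125137)sin 2x
check: L g = -5/6 - (218/157)cos x + (176/157)sin x - (313048/375411)cos 2x + (54912/125137)sin 2x
so L g − (-2)·g = -5/2 + 2cos x - (8/3)cos 2x = f ✓


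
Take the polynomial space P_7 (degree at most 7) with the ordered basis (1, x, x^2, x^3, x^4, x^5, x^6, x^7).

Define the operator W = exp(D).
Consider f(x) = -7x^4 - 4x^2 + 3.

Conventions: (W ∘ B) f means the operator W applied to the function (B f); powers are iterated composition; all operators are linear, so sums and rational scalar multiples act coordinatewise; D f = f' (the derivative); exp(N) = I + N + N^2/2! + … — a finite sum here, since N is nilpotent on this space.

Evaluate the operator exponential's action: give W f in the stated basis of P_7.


g(x) = -7x^4 - 28x^3 - 46x^2 - 36x - 8

order-1 term: -28x^3 - 8x
order-2 term: -42x^2 - 4
order-3 term: -28x
order-4 term: -7
the series for exp(D) f terminates at order 4
exp(D) f = -7x^4 - 28x^3 - 46x^2 - 36x - 8


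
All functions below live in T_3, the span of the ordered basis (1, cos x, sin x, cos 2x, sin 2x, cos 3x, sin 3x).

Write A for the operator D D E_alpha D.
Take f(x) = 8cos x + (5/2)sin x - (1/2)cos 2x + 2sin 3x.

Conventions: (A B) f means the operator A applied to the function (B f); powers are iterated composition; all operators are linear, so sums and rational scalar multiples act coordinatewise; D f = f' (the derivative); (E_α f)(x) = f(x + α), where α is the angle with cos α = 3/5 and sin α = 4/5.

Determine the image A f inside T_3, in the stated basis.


D f = (5/2)cos x - 8sin x + sin 2x + 6cos 3x
E_alpha D f = -(49/10)cos x - (34/5)sin x + (24/25)cos 2x - (7/25)sin 2x - (702/125)cos 3x - (264/125)sin 3x
D E_alpha D f = -(34/5)cos x + (49/10)sin x - (14/25)cos 2x - (48/25)sin 2x - (792/125)cos 3x + (2106/125)sin 3x
D D E_alpha D f = (49/10)cos x + (34/5)sin x - (96/25)cos 2x + (28/25)sin 2x + (6318/125)cos 3x + (2376/125)sin 3x

the result is g(x) = (49/10)cos x + (34/5)sin x - (96/25)cos 2x + (28/25)sin 2x + (6318/125)cos 3x + (2376/125)sin 3x


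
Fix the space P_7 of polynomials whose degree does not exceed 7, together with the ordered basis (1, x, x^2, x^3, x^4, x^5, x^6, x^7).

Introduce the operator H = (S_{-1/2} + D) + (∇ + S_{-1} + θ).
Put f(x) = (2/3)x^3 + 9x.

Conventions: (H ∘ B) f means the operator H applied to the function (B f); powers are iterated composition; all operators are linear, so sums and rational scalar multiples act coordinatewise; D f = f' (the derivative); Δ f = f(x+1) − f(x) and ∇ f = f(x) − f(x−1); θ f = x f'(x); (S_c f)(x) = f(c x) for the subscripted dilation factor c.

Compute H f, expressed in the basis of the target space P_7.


S_{-1/2} f = -(1/12)x^3 - (9/2)x
D f = 2x^2 + 9
(S_{-1/2} + D) f = -(1/12)x^3 + 2x^2 - (9/2)x + 9
∇ f = 2x^2 - 2x + 29/3
S_{-1} f = -(2/3)x^3 - 9x
θ f = 2x^3 + 9x
(∇ + S_{-1} + θ) f = (4/3)x^3 + 2x^2 - 2x + 29/3
((S_{-1/2} + D) + (∇ + S_{-1} + θ)) f = (5/4)x^3 + 4x^2 - (13/2)x + 56/3

the image equals g(x) = (5/4)x^3 + 4x^2 - (13/2)x + 56/3


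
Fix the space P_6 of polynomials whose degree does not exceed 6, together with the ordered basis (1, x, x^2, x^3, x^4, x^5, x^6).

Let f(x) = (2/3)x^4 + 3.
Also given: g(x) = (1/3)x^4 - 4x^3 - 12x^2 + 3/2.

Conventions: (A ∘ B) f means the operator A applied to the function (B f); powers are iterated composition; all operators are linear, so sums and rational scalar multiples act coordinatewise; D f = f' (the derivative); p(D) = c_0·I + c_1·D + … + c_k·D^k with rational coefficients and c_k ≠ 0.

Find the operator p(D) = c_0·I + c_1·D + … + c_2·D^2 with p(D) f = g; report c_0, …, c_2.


c_0 = 1/2, c_1 = -3/2, c_2 = -3/2

D^0 f = (2/3)x^4 + 3
D^1 f = (8/3)x^3
D^2 f = 8x^2
matching coefficients of g against c_0 f + c_1 Df + … from the top degree down determines the c_i
solution: c_0 = 1/2, c_1 = -3/2, c_2 = -3/2


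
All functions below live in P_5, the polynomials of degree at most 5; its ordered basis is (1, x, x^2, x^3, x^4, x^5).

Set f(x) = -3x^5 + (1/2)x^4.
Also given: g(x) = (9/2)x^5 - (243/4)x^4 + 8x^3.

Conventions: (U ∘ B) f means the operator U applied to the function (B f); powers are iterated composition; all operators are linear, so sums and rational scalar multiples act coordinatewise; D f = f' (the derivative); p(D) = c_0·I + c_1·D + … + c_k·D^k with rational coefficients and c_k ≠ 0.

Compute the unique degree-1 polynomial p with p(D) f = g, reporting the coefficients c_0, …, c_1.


p(D) = -(3/2)·I + 4·D, i.e. c_0 = -3/2, c_1 = 4

D^0 f = -3x^5 + (1/2)x^4
D^1 f = -15x^4 + 2x^3
matching coefficients of g against c_0 f + c_1 Df + … from the top degree down determines the c_i
solution: c_0 = -3/2, c_1 = 4


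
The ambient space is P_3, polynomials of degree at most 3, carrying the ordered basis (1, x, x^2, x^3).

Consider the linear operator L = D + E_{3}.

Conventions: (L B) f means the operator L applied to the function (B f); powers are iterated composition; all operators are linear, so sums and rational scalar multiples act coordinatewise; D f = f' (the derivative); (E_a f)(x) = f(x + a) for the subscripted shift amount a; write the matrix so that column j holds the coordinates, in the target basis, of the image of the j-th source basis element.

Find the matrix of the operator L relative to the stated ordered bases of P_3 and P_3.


the matrix is [[1, 4, 9, 27]; [0, 1, 8, 27]; [0, 0, 1, 12]; [0, 0, 0, 1]] (rows listed top to bottom)

image of 1: 1
image of x: x + 4
image of x^2: x^2 + 8x + 9
image of x^3: x^3 + 12x^2 + 27x + 27
each image's coordinates form column j of the matrix


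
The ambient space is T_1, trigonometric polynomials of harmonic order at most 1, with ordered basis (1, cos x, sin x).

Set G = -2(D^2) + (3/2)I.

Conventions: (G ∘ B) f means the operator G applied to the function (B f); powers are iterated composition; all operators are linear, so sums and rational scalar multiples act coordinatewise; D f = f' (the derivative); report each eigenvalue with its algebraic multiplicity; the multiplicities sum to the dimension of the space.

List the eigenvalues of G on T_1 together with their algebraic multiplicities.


λ = 3/2 (multiplicity 1), λ = 7/2 (multiplicity 2)

image of 1: 3/2
image of cos x: (7/2)cos x
image of sin x: (7/2)sin x
the matrix is diagonal; its diagonal is (3/2, 7/2, 7/2)
for a triangular matrix the eigenvalues are the diagonal entries, with algebraic multiplicity their repetition count


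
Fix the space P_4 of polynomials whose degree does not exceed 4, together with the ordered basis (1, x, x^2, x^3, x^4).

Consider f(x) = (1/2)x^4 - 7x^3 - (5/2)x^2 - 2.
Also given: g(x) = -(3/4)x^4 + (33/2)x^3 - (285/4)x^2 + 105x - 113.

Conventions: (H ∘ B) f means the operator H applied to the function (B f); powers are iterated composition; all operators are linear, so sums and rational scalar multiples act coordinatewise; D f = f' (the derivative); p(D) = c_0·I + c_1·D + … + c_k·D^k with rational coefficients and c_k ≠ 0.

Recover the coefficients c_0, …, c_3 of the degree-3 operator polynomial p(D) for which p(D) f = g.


D^0 f = (1/2)x^4 - 7x^3 - (5/2)x^2 - 2
D^1 f = 2x^3 - 21x^2 - 5x
D^2 f = 6x^2 - 42x - 5
D^3 f = 12x - 42
matching coefficients of g against c_0 f + c_1 Df + … from the top degree down determines the c_i
solution: c_0 = -3/2, c_1 = 3, c_2 = -2, c_3 = 3

c_0 = -3/2, c_1 = 3, c_2 = -2, c_3 = 3


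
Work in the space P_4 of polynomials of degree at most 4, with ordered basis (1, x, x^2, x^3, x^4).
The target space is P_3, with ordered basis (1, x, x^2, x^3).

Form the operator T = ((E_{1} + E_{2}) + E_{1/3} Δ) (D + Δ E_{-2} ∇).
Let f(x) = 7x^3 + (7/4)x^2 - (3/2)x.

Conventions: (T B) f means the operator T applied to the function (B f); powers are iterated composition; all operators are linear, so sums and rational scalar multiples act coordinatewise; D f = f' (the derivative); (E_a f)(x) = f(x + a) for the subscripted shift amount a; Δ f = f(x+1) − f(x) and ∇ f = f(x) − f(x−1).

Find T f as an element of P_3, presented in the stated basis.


D f = 21x^2 + (7/2)x - 3/2
∇ f = 21x^2 - (35/2)x + 15/4
E_{-2} ∇ f = 21x^2 - (203/2)x + 491/4
Δ E_{-2} ∇ f = 42x - 161/2
(D + Δ E_{-2} ∇) f = 21x^2 + (91/2)x - 82
E_{1} (D + Δ E_{-2} ∇) f = 21x^2 + (175/2)x - 31/2
E_{2} (D + Δ E_{-2} ∇) f = 21x^2 + (259/2)x + 93
(E_{1} + E_{2}) (D + Δ E_{-2} ∇) f = 42x^2 + 217x + 155/2
Δ (D + Δ E_{-2} ∇) f = 42x + 133/2
E_{1/3} Δ (D + Δ E_{-2} ∇) f = 42x + 161/2
((E_{1} + E_{2}) + E_{1/3} Δ) (D + Δ E_{-2} ∇) f = 42x^2 + 259x + 158

the image equals g(x) = 42x^2 + 259x + 158


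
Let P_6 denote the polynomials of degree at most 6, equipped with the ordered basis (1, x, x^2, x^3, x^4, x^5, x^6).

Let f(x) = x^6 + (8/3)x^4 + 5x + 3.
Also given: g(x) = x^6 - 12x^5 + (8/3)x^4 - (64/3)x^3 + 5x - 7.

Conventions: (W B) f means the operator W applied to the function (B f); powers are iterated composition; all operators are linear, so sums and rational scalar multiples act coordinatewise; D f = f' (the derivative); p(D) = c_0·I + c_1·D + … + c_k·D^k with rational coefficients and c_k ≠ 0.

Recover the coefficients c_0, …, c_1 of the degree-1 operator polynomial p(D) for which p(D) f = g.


p(D) = I − 2·D, i.e. c_0 = 1, c_1 = -2

D^0 f = x^6 + (8/3)x^4 + 5x + 3
D^1 f = 6x^5 + (32/3)x^3 + 5
matching coefficients of g against c_0 f + c_1 Df + … from the top degree down determines the c_i
solution: c_0 = 1, c_1 = -2


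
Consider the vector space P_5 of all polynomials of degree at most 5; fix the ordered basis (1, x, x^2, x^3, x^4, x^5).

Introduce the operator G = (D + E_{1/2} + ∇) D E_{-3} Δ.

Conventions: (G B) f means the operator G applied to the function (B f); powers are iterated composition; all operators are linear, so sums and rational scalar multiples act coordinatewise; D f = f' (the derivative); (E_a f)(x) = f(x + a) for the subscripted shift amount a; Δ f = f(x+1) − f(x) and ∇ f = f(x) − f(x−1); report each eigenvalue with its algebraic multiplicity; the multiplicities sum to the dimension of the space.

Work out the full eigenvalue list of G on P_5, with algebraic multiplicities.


image of 1: 0
image of x: 0
image of x^2: 2
image of x^3: 6x
image of x^4: 12x^2 - 83
image of x^5: 20x^3 - 415x + 760
the matrix is upper triangular; its diagonal is (0, 0, 0, 0, 0, 0)
for a triangular matrix the eigenvalues are the diagonal entries, with algebraic multiplicity their repetition count

λ = 0 (multiplicity 6)


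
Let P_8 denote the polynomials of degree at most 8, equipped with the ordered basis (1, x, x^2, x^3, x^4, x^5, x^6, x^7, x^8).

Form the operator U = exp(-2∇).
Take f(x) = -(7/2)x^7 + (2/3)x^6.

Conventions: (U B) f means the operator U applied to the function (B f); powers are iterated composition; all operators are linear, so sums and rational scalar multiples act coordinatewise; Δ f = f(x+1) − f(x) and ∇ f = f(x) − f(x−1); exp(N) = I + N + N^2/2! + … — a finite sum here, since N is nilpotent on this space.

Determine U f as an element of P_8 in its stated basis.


the image equals g(x) = -(7/2)x^7 + (149/3)x^6 - 449x^5 + 2755x^4 - (35425/3)x^3 + 34309x^2 - 61351x + 51369

order-1 term: 49x^6 - 155x^5 + 265x^4 - (815/3)x^3 + 167x^2 - 57x + 25/3
order-2 term: -294x^5 + 1510x^4 - 3590x^3 + 4690x^2 - 3278x + 2894/3
order-3 term: 980x^4 - (17960/3)x^3 + 15180x^2 - 18440x + 8908
order-4 term: -1960x^3 + 11920x^2 - 26120x + 60880/3
order-5 term: 2352x^2 - 11888x + 16000
order-6 term: -1568x + 14240/3
order-7 term: 448
the series for exp(-2∇) f terminates at order 7
exp(-2∇) f = -(7/2)x^7 + (149/3)x^6 - 449x^5 + 2755x^4 - (35425/3)x^3 + 34309x^2 - 61351x + 51369


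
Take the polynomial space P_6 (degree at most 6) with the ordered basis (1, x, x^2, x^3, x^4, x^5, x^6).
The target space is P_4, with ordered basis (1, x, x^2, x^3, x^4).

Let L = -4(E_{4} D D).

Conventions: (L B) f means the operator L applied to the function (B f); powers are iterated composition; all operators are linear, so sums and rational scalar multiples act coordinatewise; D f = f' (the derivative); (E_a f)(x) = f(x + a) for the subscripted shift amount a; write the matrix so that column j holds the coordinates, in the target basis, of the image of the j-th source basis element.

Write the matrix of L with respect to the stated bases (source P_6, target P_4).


the matrix is [[0, 0, -8, -96, -768, -5120, -30720]; [0, 0, 0, -24, -384, -3840, -30720]; [0, 0, 0, 0, -48, -960, -11520]; [0, 0, 0, 0, 0, -80, -1920]; [0, 0, 0, 0, 0, 0, -120]] (rows listed top to bottom)

image of 1: 0
image of x: 0
image of x^2: -8
image of x^3: -24x - 96
image of x^4: -48x^2 - 384x - 768
image of x^5: -80x^3 - 960x^2 - 3840x - 5120
image of x^6: -120x^4 - 1920x^3 - 11520x^2 - 30720x - 30720
each image's coordinates form column j of the matrix


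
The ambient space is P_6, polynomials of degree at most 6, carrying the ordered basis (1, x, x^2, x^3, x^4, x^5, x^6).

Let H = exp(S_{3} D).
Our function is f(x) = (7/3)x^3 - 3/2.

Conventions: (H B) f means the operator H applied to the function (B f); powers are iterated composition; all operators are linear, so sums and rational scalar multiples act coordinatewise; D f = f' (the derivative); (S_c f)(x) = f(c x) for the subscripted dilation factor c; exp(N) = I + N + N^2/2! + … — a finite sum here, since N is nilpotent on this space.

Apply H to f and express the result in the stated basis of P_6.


the image equals g(x) = (7/3)x^3 + 63x^2 + 189x + 123/2

order-1 term: 63x^2
order-2 term: 189x
order-3 term: 63
the series for exp(S_{3} D) f terminates at order 3
exp(S_{3} D) f = (7/3)x^3 + 63x^2 + 189x + 123/2


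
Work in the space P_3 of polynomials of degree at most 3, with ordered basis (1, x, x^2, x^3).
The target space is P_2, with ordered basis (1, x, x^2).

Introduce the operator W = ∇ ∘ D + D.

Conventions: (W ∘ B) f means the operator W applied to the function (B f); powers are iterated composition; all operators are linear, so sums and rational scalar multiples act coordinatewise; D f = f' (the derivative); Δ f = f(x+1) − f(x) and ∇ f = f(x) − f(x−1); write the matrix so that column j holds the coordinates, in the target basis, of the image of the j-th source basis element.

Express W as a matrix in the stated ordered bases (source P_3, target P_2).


image of 1: 0
image of x: 1
image of x^2: 2x + 2
image of x^3: 3x^2 + 6x - 3
each image's coordinates form column j of the matrix

the matrix is [[0, 1, 2, -3]; [0, 0, 2, 6]; [0, 0, 0, 3]] (rows listed top to bottom)


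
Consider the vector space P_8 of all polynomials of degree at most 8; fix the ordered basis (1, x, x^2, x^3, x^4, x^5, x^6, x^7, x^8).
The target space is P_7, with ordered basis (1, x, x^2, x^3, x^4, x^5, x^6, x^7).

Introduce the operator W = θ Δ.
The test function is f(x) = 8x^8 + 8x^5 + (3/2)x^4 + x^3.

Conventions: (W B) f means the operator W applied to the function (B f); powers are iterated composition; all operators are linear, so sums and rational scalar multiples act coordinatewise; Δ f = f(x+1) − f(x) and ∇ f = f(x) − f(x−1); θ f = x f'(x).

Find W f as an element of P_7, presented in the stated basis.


the result is g(x) = 448x^7 + 1344x^6 + 2240x^5 + 2400x^4 + 1602x^3 + 632x^2 + 113x

Δ f = 64x^7 + 224x^6 + 448x^5 + 600x^4 + 534x^3 + 316x^2 + 113x + 37/2
θ Δ f = 448x^7 + 1344x^6 + 2240x^5 + 2400x^4 + 1602x^3 + 632x^2 + 113x


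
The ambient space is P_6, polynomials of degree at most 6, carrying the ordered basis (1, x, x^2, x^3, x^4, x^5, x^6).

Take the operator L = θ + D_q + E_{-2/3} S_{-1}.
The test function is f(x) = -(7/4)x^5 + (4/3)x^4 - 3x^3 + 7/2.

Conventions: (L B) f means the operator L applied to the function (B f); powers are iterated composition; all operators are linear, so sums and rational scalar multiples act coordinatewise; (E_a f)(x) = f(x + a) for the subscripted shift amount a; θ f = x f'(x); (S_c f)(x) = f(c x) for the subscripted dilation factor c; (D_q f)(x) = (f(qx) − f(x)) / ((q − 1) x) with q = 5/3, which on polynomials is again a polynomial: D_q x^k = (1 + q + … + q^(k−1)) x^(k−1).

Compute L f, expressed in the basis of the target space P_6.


the result is g(x) = -7x^5 - (9817/324)x^4 + (944/81)x^3 - (647/27)x^2 + (112/27)x + 1285/486

θ f = -(35/4)x^5 + (16/3)x^4 - 9x^3
D_q f = -(10087/324)x^4 + (1088/81)x^3 - (49/3)x^2
S_{-1} f = (7/4)x^5 + (4/3)x^4 + 3x^3 + 7/2
E_{-2/3} S_{-1} f = (7/4)x^5 - (9/2)x^4 + (65/9)x^3 - (206/27)x^2 + (112/27)x + 1285/486
(θ + D_q + E_{-2/3} S_{-1}) f = -7x^5 - (9817/324)x^4 + (944/81)x^3 - (647/27)x^2 + (112/27)x + 1285/486


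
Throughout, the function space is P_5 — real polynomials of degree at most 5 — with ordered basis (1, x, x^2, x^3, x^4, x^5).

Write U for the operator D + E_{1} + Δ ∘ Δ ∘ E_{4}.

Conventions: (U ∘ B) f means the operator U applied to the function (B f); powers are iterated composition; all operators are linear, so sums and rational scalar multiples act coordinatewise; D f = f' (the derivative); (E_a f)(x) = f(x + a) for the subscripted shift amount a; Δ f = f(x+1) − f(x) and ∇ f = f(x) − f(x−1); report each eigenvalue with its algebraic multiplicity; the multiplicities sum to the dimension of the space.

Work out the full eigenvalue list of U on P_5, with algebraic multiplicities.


λ = 1 (multiplicity 6)

image of 1: 1
image of x: x + 2
image of x^2: x^2 + 4x + 3
image of x^3: x^3 + 6x^2 + 9x + 31
image of x^4: x^4 + 8x^3 + 18x^2 + 124x + 303
image of x^5: x^5 + 10x^4 + 30x^3 + 310x^2 + 1515x + 2551
the matrix is upper triangular; its diagonal is (1, 1, 1, 1, 1, 1)
for a triangular matrix the eigenvalues are the diagonal entries, with algebraic multiplicity their repetition count


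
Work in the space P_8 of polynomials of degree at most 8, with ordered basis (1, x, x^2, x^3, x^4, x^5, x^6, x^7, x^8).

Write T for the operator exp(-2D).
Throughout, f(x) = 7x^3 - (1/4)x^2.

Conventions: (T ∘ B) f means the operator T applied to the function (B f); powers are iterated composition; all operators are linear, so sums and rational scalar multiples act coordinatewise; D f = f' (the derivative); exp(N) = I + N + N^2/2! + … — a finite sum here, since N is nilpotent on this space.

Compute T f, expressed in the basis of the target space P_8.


the result is g(x) = 7x^3 - (169/4)x^2 + 85x - 57

order-1 term: -42x^2 + x
order-2 term: 84x - 1
order-3 term: -56
the series for exp(-2D) f terminates at order 3
exp(-2D) f = 7x^3 - (169/4)x^2 + 85x - 57


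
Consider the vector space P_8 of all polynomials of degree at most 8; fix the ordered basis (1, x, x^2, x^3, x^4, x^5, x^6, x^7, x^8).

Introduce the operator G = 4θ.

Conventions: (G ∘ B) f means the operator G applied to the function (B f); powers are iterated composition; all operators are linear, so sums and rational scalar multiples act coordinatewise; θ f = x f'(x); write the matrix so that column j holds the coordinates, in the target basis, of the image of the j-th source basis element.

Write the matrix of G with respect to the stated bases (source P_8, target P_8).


the matrix is [[0, 0, 0, 0, 0, 0, 0, 0, 0]; [0, 4, 0, 0, 0, 0, 0, 0, 0]; [0, 0, 8, 0, 0, 0, 0, 0, 0]; [0, 0, 0, 12, 0, 0, 0, 0, 0]; [0, 0, 0, 0, 16, 0, 0, 0, 0]; [0, 0, 0, 0, 0, 20, 0, 0, 0]; [0, 0, 0, 0, 0, 0, 24, 0, 0]; [0, 0, 0, 0, 0, 0, 0, 28, 0]; [0, 0, 0, 0, 0, 0, 0, 0, 32]] (rows listed top to bottom)

image of 1: 0
image of x: 4x
image of x^2: 8x^2
image of x^3: 12x^3
image of x^4: 16x^4
image of x^5: 20x^5
image of x^6: 24x^6
image of x^7: 28x^7
image of x^8: 32x^8
each image's coordinates form column j of the matrix


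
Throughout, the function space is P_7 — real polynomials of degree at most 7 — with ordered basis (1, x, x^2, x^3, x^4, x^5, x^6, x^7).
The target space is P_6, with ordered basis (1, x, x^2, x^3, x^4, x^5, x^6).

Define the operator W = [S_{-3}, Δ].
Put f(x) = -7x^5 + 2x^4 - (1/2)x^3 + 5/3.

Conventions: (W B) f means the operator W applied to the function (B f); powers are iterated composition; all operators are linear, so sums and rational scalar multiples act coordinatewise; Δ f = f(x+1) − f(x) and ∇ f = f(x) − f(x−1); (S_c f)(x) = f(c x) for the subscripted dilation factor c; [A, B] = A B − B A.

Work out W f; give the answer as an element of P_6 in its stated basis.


Δ f = -35x^4 - 62x^3 - (119/2)x^2 - (57/2)x - 11/2
S_{-3} Δ f = -2835x^4 + 1674x^3 - (1071/2)x^2 + (171/2)x - 11/2
S_{-3} f = 1701x^5 + 162x^4 + (27/2)x^3 + 5/3
Δ S_{-3} f = 8505x^4 + 17658x^3 + (36045/2)x^2 + (18387/2)x + 3753/2
[S_{-3}, Δ] f = -11340x^4 - 15984x^3 - 18558x^2 - 9108x - 1882

the image equals g(x) = -11340x^4 - 15984x^3 - 18558x^2 - 9108x - 1882


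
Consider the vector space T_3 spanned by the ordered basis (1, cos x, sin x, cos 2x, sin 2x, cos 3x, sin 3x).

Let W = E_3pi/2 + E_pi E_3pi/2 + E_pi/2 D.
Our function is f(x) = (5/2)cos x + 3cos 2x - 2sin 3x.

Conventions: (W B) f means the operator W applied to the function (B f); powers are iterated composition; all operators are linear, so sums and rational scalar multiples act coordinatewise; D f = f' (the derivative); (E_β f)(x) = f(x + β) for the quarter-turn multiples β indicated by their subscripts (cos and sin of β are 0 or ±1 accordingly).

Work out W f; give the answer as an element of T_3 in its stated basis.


E_3pi/2 f = (5/2)sin x - 3cos 2x - 2cos 3x
E_3pi/2 f = (5/2)sin x - 3cos 2x - 2cos 3x
E_pi E_3pi/2 f = -(5/2)sin x - 3cos 2x + 2cos 3x
D f = -(5/2)sin x - 6sin 2x - 6cos 3x
E_pi/2 D f = -(5/2)cos x + 6sin 2x - 6sin 3x
(E_3pi/2 + E_pi E_3pi/2 + E_pi/2 D) f = -(5/2)cos x - 6cos 2x + 6sin 2x - 6sin 3x

g(x) = -(5/2)cos x - 6cos 2x + 6sin 2x - 6sin 3x


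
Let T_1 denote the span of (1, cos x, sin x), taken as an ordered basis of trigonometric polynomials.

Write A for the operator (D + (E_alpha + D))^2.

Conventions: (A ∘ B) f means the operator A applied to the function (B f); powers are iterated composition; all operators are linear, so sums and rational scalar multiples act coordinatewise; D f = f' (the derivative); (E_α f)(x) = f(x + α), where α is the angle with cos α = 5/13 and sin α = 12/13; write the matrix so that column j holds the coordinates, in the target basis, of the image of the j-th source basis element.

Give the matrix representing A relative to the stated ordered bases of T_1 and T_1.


the matrix is [[1, 0, 0]; [0, -1419/169, 380/169]; [0, -380/169, -1419/169]] (rows listed top to bottom)

image of 1: 1
image of cos x: -(1419/169)cos x - (380/169)sin x
image of sin x: (380/169)cos x - (1419/169)sin x
each image's coordinates form column j of the matrix


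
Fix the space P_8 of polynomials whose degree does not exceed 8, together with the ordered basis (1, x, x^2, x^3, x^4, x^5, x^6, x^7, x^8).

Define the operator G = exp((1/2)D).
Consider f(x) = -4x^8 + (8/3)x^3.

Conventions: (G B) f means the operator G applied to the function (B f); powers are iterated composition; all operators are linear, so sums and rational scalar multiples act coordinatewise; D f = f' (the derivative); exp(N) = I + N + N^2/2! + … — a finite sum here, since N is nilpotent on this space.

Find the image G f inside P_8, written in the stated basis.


g(x) = -4x^8 - 16x^7 - 28x^6 - 28x^5 - (35/2)x^4 - (13/3)x^3 + (9/4)x^2 + (7/4)x + 61/192

order-1 term: -16x^7 + 4x^2
order-2 term: -28x^6 + 2x
order-3 term: -28x^5 + 1/3
order-4 term: -(35/2)x^4
order-5 term: -7x^3
order-6 term: -(7/4)x^2
order-7 term: -(1/4)x
order-8 term: -1/64
the series for exp((1/2)D) f terminates at order 8
exp((1/2)D) f = -4x^8 - 16x^7 - 28x^6 - 28x^5 - (35/2)x^4 - (13/3)x^3 + (9/4)x^2 + (7/4)x + 61/192


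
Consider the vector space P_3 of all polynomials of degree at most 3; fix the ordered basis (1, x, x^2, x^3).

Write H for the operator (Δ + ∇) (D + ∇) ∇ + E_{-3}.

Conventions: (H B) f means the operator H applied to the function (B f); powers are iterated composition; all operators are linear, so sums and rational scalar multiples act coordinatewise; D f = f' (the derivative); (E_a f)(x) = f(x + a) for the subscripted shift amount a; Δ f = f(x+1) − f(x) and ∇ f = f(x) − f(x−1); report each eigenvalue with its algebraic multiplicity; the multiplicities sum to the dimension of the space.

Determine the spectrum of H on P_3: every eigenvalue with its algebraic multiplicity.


image of 1: 1
image of x: x - 3
image of x^2: x^2 - 6x + 9
image of x^3: x^3 - 9x^2 + 27x - 3
the matrix is upper triangular; its diagonal is (1, 1, 1, 1)
for a triangular matrix the eigenvalues are the diagonal entries, with algebraic multiplicity their repetition count

λ = 1 (multiplicity 4)


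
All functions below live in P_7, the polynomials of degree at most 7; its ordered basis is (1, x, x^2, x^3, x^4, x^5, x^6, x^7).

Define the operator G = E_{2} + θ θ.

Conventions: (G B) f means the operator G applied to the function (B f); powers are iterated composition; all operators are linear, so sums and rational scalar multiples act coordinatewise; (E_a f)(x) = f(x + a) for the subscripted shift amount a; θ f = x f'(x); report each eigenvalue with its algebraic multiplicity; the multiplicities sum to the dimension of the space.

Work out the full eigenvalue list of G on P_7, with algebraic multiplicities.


λ = 1 (multiplicity 1), λ = 2 (multiplicity 1), λ = 5 (multiplicity 1), λ = 10 (multiplicity 1), λ = 17 (multiplicity 1), λ = 26 (multiplicity 1), λ = 37 (multiplicity 1), λ = 50 (multiplicity 1)

image of 1: 1
image of x: 2x + 2
image of x^2: 5x^2 + 4x + 4
image of x^3: 10x^3 + 6x^2 + 12x + 8
image of x^4: 17x^4 + 8x^3 + 24x^2 + 32x + 16
image of x^5: 26x^5 + 10x^4 + 40x^3 + 80x^2 + 80x + 32
image of x^6: 37x^6 + 12x^5 + 60x^4 + 160x^3 + 240x^2 + 192x + 64
image of x^7: 50x^7 + 14x^6 + 84x^5 + 280x^4 + 560x^3 + 672x^2 + 448x + 128
the matrix is upper triangular; its diagonal is (1, 2, 5, 10, 17, 26, 37, 50)
for a triangular matrix the eigenvalues are the diagonal entries, with algebraic multiplicity their repetition count


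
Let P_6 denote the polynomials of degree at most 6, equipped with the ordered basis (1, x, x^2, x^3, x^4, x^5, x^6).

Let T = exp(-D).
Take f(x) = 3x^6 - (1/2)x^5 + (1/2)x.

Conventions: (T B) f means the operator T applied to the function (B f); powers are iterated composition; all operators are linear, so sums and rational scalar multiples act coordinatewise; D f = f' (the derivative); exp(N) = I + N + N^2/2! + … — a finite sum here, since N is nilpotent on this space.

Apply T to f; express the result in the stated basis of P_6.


g(x) = 3x^6 - (37/2)x^5 + (95/2)x^4 - 65x^3 + 50x^2 - 20x + 3

order-1 term: -18x^5 + (5/2)x^4 - 1/2
order-2 term: 45x^4 - 5x^3
order-3 term: -60x^3 + 5x^2
order-4 term: 45x^2 - (5/2)x
order-5 term: -18x + 1/2
order-6 term: 3
the series for exp(-D) f terminates at order 6
exp(-D) f = 3x^6 - (37/2)x^5 + (95/2)x^4 - 65x^3 + 50x^2 - 20x + 3


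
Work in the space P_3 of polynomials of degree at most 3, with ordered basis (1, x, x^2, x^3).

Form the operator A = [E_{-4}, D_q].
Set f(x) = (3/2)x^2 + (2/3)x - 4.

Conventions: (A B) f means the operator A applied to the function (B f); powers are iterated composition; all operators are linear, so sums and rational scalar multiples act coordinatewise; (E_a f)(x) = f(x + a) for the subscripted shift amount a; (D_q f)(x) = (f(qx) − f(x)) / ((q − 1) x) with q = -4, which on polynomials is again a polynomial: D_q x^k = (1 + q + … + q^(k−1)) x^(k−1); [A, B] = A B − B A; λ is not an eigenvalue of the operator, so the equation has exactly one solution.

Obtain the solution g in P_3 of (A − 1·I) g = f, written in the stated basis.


g(x) = -(3/2)x^2 - (2/3)x - 26

write g with unknown coordinates in the stated basis and equate coefficients in (A − 1·I) g = f
solving from the highest basis element down gives g = -(3/2)x^2 - (2/3)x - 26
check: A g = -30
so A g − 1·g = (3/2)x^2 + (2/3)x - 4 = f ✓


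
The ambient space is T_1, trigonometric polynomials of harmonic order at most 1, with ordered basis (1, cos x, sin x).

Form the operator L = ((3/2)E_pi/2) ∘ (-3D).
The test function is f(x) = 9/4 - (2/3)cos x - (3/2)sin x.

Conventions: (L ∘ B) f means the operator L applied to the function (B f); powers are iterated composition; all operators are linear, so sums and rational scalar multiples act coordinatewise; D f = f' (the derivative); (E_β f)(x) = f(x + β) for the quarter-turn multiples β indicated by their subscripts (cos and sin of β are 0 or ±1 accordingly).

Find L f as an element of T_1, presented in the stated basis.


g(x) = -3cos x - (27/4)sin x

D f = -(3/2)cos x + (2/3)sin x
(-3D) f = (9/2)cos x - 2sin x
E_pi/2 (-3D) f = -2cos x - (9/2)sin x
((3/2)E_pi/2) (-3D) f = -3cos x - (27/4)sin x


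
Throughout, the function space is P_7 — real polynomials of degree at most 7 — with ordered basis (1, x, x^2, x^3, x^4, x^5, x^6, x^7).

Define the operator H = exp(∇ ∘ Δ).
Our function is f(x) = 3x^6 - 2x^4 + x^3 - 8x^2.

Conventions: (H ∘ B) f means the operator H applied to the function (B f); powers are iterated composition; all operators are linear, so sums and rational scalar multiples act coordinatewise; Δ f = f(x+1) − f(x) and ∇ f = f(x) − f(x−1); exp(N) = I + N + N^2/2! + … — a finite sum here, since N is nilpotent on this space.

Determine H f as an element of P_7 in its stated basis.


g(x) = 3x^6 + 88x^4 + x^3 + 598x^2 + 6x + 502

order-1 term: 90x^4 + 66x^2 + 6x - 14
order-2 term: 540x^2 + 156
order-3 term: 360
the series for exp(∇ ∘ Δ) f terminates at order 3
exp(∇ ∘ Δ) f = 3x^6 + 88x^4 + x^3 + 598x^2 + 6x + 502


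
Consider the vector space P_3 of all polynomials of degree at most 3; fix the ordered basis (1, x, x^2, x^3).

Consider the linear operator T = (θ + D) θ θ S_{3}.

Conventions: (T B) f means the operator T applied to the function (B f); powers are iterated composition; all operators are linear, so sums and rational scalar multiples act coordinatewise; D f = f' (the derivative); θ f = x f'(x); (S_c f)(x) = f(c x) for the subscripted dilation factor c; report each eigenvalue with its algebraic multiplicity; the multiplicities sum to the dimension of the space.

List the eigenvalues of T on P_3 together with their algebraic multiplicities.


λ = 0 (multiplicity 1), λ = 3 (multiplicity 1), λ = 72 (multiplicity 1), λ = 729 (multiplicity 1)

image of 1: 0
image of x: 3x + 3
image of x^2: 72x^2 + 72x
image of x^3: 729x^3 + 729x^2
the matrix is upper triangular; its diagonal is (0, 3, 72, 729)
for a triangular matrix the eigenvalues are the diagonal entries, with algebraic multiplicity their repetition count


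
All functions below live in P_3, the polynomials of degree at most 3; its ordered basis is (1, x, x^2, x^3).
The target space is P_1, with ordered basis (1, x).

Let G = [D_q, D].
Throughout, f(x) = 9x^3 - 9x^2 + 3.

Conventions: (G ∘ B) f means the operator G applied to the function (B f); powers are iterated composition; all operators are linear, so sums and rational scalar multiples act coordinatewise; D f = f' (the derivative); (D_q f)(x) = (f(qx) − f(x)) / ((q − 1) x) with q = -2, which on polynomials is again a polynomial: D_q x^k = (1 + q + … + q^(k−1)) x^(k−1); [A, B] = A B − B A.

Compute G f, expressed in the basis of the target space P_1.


D f = 27x^2 - 18x
D_q D f = -27x - 18
D_q f = 27x^2 + 9x
D D_q f = 54x + 9
[D_q, D] f = -81x - 27

the result is g(x) = -81x - 27
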